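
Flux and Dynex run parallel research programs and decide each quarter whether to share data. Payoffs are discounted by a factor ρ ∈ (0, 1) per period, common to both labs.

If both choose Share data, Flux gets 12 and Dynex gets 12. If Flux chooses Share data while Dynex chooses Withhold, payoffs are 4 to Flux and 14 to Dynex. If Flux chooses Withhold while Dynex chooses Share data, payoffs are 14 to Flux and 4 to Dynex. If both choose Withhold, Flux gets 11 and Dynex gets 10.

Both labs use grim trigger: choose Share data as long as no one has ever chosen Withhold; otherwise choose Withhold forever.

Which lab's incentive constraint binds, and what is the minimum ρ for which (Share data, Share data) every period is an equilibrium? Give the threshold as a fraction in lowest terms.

Flux's threshold: (14−12)/(14−11) = 2/3.
Dynex's threshold: (14−12)/(14−10) = 1/2.
2/3 > 1/2, so Flux binds and ρ* = 2/3.

Flux; ρ ≥ 2/3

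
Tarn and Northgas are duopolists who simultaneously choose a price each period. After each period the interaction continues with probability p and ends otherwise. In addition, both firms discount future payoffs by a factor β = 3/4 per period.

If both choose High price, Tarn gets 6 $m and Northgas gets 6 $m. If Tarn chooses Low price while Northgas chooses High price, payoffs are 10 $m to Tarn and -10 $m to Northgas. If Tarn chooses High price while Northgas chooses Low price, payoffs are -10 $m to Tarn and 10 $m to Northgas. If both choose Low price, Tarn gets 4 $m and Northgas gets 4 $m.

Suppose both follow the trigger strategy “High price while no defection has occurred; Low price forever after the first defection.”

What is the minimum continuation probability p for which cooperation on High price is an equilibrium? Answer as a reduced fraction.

8/9

Expected continuation weight on next period's payoff is β·p = 3/4·p, which plays the role of the discount factor.
Cooperation requires 3/4·p ≥ (10−6)/(10−4) = 2/3, hence p ≥ 8/9.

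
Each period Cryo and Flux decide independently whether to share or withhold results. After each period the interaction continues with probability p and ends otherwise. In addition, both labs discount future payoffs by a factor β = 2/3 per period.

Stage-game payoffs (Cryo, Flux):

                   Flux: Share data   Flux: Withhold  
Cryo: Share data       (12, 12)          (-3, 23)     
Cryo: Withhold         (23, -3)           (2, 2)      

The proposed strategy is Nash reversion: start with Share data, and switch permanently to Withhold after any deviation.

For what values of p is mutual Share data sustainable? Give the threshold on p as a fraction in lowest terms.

Expected continuation weight on next period's payoff is β·p = 2/3·p, which plays the role of the discount factor.
Cooperation requires 2/3·p ≥ (23−12)/(23−2) = 11/21, hence p ≥ 11/14.

11/14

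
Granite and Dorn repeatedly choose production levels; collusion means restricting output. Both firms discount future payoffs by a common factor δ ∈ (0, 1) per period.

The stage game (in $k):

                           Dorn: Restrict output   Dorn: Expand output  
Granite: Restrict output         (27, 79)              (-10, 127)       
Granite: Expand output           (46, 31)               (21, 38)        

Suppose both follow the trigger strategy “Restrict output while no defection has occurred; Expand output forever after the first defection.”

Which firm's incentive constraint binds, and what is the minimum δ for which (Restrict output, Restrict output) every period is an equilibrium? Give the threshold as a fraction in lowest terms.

Granite; δ ≥ 19/25

For Granite: deviation gain 46−27 = 19, per-period punishment loss 27−21 = 6. IC gives δ ≥ 19/25.
For Dorn: gain 48, loss 41 per period, so δ ≥ 48/89.
The tighter constraint is Granite's, so cooperation needs δ ≥ 19/25.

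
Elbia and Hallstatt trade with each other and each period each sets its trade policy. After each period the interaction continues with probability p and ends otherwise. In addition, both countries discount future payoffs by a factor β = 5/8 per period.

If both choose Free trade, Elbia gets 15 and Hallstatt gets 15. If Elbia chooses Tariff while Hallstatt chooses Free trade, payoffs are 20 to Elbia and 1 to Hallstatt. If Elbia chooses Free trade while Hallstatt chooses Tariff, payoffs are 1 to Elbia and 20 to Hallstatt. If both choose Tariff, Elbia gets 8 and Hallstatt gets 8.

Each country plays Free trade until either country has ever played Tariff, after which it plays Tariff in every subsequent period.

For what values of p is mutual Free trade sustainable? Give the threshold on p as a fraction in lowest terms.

Expected continuation weight on next period's payoff is β·p = 5/8·p, which plays the role of the discount factor.
Cooperation requires 5/8·p ≥ (20−15)/(20−8) = 5/12, hence p ≥ 2/3.

2/3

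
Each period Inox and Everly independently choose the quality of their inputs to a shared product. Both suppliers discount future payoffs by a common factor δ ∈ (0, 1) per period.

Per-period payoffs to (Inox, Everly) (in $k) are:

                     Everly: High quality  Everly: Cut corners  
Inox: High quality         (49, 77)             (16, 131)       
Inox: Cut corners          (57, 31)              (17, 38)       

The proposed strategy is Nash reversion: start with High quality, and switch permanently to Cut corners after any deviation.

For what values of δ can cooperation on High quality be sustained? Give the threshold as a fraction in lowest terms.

Inox: cooperation gives 49 each period; deviation gives 57 once then 17 forever.
  49/(1−δ) ≥ 57 + 17δ/(1−δ) ⇒ δ ≥ 8/40 = 1/5.
Everly: cooperation gives 77 each period; deviation gives 131 once then 38 forever.
  δ ≥ 54/93 = 18/31.
Both must hold, so the binding constraint is Everly's: δ ≥ 18/31.

18/31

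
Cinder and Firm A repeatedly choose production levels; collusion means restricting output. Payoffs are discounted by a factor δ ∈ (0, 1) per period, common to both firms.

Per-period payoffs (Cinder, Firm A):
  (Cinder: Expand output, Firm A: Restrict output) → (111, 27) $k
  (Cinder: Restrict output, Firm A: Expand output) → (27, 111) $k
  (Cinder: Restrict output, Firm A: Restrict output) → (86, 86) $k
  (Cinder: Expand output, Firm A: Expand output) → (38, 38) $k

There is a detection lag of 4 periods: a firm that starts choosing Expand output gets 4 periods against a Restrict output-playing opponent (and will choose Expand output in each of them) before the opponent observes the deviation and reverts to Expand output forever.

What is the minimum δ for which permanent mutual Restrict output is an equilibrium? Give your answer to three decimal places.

Deviating for the 4 undetected periods gains 111−86 = 25 per period over cooperation, then loses 86−38 = 48 per period forever once punishment starts.
Gain: 25(1 + δ + … + δ^3); loss: 48·δ^4/(1−δ).
No profitable deviation ⇔ 25(1−δ^4) ≤ 48·δ^4, i.e. δ^4 ≥ 25/(25+48) = 25/73.
Hence δ ≥ (25/73)^(1/4) ≈ 0.765.

0.765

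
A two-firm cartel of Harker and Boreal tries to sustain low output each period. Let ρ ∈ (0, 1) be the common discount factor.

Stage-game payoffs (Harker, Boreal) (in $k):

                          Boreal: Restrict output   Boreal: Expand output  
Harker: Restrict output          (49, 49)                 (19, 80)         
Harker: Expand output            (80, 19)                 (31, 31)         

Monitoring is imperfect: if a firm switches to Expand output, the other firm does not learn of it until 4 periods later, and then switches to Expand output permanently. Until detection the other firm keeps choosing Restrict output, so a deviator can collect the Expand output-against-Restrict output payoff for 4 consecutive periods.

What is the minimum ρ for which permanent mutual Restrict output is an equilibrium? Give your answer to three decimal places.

A deviator earns 80 for 4 periods, then 31 forever; cooperating earns 49 forever. Multiplying the IC by (1−ρ):
49 ≥ 80(1−ρ^4) + 31ρ^4, so 49·ρ^4 ≥ 31 and ρ^4 ≥ 31/49.
ρ ≥ (31/49)^(1/4) ≈ 0.892.

0.892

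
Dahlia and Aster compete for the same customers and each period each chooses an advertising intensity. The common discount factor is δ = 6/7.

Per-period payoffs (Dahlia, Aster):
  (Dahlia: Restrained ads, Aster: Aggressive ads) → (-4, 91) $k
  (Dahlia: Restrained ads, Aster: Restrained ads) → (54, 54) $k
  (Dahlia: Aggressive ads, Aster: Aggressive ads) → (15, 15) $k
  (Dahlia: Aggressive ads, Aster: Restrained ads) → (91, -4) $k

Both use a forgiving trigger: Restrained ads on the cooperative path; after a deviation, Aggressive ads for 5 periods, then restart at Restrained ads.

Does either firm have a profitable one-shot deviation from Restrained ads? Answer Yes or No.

No

IC: δ+…+δ^5 ≥ (91−54)/(54−15) = 37/39.
At δ = 6/7: partial sum = 3.2240 ≥ 0.9487. Cooperation sustainable.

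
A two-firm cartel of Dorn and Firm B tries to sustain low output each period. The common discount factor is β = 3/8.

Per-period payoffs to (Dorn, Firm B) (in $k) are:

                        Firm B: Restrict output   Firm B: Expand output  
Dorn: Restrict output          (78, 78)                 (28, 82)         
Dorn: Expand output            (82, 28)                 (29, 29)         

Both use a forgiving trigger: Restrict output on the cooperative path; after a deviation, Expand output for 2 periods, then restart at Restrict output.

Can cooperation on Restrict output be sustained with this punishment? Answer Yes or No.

Yes

Comparing payoff streams over the 3 periods until play realigns: cooperate → 78(1+β+…+β^2); deviate → 82 + 29(β+…+β^2).
Cooperation is sustained iff (78−29)(β+…+β^2) ≥ 82−78.
β+…+β^2 = 3/8·(1−(3/8)^2)/(1−3/8) = 0.5156, and (82−78)/(78−29) = 0.0816.
0.5156 ≥ 0.0816, so cooperation is sustainable.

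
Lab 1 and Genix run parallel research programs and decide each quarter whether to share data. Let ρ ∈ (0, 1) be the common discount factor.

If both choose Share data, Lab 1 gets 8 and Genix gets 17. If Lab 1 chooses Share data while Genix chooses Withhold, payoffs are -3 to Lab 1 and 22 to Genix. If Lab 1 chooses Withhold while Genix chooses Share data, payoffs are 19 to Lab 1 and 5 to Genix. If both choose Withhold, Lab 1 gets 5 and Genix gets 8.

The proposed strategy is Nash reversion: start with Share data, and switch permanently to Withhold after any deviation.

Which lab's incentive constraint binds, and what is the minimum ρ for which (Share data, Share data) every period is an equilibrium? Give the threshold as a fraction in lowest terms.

Lab 1: cooperation gives 8 each period; deviation gives 19 once then 5 forever.
  8/(1−ρ) ≥ 19 + 5ρ/(1−ρ) ⇒ ρ ≥ 11/14.
Genix: cooperation gives 17 each period; deviation gives 22 once then 8 forever.
  ρ ≥ 5/14.
Both must hold, so the binding constraint is Lab 1's: ρ ≥ 11/14.

Lab 1; ρ ≥ 11/14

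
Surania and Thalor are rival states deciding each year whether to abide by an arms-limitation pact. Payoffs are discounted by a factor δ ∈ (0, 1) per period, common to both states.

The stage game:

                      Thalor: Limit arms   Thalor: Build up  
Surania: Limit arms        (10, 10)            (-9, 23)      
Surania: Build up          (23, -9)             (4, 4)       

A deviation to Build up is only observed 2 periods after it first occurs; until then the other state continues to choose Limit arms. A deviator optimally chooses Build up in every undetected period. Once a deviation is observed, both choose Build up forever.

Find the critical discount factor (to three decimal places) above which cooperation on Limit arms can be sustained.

A deviator earns 23 for 2 periods, then 4 forever; cooperating earns 10 forever. Multiplying the IC by (1−δ):
10 ≥ 23(1−δ^2) + 4δ^2, so 19·δ^2 ≥ 13 and δ^2 ≥ 13/19.
δ ≥ (13/19)^(1/2) ≈ 0.827.

0.827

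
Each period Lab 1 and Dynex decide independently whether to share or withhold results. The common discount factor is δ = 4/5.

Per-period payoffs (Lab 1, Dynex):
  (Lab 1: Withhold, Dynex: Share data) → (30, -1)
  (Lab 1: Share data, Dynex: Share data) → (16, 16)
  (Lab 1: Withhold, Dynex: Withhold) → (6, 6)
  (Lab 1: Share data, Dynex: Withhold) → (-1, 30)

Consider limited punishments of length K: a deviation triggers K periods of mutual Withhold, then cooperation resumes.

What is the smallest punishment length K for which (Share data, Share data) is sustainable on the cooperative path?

2

Need Σ_{k=1}^{K} δ^k ≥ (30−16)/(16−6) = 1.4000 at δ = 4/5.
At K = 1 the sum is 0.8000 < 1.4000; at K = 2 it is 1.4400 ≥ 1.4000.
So the minimum punishment length is K = 2.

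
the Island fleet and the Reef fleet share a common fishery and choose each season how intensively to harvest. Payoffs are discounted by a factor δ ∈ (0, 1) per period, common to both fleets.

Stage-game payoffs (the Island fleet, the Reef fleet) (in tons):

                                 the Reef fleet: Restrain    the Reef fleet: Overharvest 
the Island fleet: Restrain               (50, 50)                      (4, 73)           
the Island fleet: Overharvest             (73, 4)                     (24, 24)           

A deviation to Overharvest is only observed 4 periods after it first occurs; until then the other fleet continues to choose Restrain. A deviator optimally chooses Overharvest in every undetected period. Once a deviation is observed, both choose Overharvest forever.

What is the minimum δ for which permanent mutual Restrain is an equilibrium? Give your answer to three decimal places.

0.828

Deviating for the 4 undetected periods gains 73−50 = 23 per period over cooperation, then loses 50−24 = 26 per period forever once punishment starts.
Gain: 23(1 + δ + … + δ^3); loss: 26·δ^4/(1−δ).
No profitable deviation ⇔ 23(1−δ^4) ≤ 26·δ^4, i.e. δ^4 ≥ 23/(23+26) = 23/49.
Hence δ ≥ (23/49)^(1/4) ≈ 0.828.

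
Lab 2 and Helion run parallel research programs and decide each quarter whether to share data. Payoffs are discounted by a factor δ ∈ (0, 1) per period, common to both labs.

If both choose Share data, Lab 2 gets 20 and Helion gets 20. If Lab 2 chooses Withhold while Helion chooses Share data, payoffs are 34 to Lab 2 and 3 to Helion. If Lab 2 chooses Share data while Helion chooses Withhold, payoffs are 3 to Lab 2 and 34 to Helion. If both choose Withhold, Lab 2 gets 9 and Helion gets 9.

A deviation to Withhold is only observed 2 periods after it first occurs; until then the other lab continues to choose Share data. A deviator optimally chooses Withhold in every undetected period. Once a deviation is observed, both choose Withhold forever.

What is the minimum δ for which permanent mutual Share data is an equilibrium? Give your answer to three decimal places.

Deviating for the 2 undetected periods gains 34−20 = 14 per period over cooperation, then loses 20−9 = 11 per period forever once punishment starts.
Gain: 14(1 + δ + … + δ^1); loss: 11·δ^2/(1−δ).
No profitable deviation ⇔ 14(1−δ^2) ≤ 11·δ^2, i.e. δ^2 ≥ 14/(14+11) = 14/25.
Hence δ ≥ (14/25)^(1/2) ≈ 0.748.

0.748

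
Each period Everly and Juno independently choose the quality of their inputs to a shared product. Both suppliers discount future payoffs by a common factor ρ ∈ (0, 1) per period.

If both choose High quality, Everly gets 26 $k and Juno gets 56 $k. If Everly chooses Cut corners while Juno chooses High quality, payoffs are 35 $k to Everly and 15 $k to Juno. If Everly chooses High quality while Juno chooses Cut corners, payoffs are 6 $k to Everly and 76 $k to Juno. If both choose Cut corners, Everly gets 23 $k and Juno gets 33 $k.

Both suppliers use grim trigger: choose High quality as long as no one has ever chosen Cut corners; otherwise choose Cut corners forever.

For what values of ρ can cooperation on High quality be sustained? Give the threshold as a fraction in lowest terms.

3/4

For Everly: deviation gain 35−26 = 9, per-period punishment loss 26−23 = 3. IC gives ρ ≥ 9/12 = 3/4.
For Juno: gain 20, loss 23 per period, so ρ ≥ 20/43.
The tighter constraint is Everly's, so cooperation needs ρ ≥ 3/4.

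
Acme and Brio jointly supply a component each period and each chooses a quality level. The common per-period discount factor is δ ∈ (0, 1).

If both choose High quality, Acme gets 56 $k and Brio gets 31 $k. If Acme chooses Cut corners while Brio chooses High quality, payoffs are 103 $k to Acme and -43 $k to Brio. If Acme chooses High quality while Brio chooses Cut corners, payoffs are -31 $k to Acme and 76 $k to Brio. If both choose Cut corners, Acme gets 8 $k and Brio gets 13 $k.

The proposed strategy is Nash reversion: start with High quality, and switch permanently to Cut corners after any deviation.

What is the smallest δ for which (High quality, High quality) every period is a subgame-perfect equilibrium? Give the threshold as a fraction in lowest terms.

For Acme: deviation gain 103−56 = 47, per-period punishment loss 56−8 = 48. IC gives δ ≥ 47/95.
For Brio: gain 45, loss 18 per period, so δ ≥ 45/63 = 5/7.
The tighter constraint is Brio's, so cooperation needs δ ≥ 5/7.

5/7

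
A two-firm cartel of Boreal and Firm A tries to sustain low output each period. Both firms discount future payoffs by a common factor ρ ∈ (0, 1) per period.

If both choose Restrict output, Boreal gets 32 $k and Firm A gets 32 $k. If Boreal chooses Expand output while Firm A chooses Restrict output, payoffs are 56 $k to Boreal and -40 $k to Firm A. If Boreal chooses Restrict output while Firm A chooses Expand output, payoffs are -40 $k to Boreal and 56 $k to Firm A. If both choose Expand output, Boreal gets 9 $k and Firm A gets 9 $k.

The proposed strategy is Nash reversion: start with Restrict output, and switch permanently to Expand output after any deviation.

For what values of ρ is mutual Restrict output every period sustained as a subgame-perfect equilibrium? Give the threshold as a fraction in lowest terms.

Cooperation forever yields 32 each period: 32/(1−ρ).
Deviating yields 56 once, then 9 forever: 56 + 9ρ/(1−ρ).
No profitable deviation requires 32/(1−ρ) ≥ 56 + 9ρ/(1−ρ).
Multiplying by (1−ρ): 32 ≥ 56(1−ρ) + 9ρ = 56 − 47ρ.
So 47ρ ≥ 24, i.e. ρ ≥ 24/47.

24/47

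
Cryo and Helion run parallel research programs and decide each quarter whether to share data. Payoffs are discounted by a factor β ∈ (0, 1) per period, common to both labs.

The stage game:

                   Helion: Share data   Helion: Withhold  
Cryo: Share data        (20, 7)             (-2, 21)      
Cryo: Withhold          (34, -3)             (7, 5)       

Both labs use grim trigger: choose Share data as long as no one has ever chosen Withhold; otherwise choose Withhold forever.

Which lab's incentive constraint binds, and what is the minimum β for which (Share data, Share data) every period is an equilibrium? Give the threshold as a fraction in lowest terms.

Cryo: cooperation gives 20 each period; deviation gives 34 once then 7 forever.
  20/(1−β) ≥ 34 + 7β/(1−β) ⇒ β ≥ 14/27.
Helion: cooperation gives 7 each period; deviation gives 21 once then 5 forever.
  β ≥ 14/16 = 7/8.
Both must hold, so the binding constraint is Helion's: β ≥ 7/8.

Helion; β ≥ 7/8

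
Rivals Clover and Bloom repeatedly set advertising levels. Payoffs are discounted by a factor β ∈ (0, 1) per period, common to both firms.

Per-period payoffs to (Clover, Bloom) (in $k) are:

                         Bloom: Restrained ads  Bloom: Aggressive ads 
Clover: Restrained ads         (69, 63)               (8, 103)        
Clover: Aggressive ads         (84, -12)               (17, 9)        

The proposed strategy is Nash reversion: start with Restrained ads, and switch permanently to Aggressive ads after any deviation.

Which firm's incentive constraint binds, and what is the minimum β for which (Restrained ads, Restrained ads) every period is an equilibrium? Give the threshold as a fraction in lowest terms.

Clover's threshold: (84−69)/(84−17) = 15/67.
Bloom's threshold: (103−63)/(103−9) = 20/47.
15/67 < 20/47, so Bloom binds and β* = 20/47.

Bloom; β ≥ 20/47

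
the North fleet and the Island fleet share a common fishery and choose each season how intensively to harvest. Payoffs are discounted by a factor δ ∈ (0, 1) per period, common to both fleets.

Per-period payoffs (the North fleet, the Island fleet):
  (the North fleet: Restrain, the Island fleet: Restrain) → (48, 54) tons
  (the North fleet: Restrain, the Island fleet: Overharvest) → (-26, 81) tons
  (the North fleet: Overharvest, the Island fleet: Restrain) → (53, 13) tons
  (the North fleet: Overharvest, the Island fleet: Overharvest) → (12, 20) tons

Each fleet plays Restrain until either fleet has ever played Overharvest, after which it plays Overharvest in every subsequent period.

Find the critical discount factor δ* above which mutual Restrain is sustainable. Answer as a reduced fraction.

the North fleet's threshold: (53−48)/(53−12) = 5/41.
the Island fleet's threshold: (81−54)/(81−20) = 27/61.
5/41 < 27/61, so the Island fleet binds and δ* = 27/61.

27/61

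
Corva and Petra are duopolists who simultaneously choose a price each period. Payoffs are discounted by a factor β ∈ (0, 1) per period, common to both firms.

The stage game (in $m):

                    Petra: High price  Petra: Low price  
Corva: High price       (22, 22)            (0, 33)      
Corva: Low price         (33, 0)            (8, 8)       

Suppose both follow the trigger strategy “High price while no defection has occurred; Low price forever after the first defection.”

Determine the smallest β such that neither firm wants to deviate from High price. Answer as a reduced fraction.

Cooperation forever yields 22 each period: 22/(1−β).
Deviating yields 33 once, then 8 forever: 33 + 8β/(1−β).
No profitable deviation requires 22/(1−β) ≥ 33 + 8β/(1−β).
Multiplying by (1−β): 22 ≥ 33(1−β) + 8β = 33 − 25β.
So 25β ≥ 11, i.e. β ≥ 11/25.

11/25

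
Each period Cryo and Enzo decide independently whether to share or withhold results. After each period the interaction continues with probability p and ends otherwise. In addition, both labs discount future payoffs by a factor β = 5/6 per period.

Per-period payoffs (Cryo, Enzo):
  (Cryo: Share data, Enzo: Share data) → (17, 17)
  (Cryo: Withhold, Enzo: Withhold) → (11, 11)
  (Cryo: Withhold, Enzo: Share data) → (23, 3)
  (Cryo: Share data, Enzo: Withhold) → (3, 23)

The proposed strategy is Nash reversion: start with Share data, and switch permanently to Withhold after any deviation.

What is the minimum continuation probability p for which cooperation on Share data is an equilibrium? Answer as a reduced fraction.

3/5

With continuation probability p and discount β, the effective per-period discount factor is βp.
Grim-trigger IC: βp ≥ (23−17)/(23−11) = 1/2.
So p ≥ (1/2)/(5/6) = 3/5.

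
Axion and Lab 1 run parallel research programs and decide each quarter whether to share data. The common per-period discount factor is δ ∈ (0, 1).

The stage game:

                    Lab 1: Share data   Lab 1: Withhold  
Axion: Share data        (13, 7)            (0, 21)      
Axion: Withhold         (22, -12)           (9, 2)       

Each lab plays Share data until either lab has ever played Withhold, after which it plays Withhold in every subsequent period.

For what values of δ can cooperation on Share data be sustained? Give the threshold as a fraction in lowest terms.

For Axion: deviation gain 22−13 = 9, per-period punishment loss 13−9 = 4. IC gives δ ≥ 9/13.
For Lab 1: gain 14, loss 5 per period, so δ ≥ 14/19.
The tighter constraint is Lab 1's, so cooperation needs δ ≥ 14/19.

14/19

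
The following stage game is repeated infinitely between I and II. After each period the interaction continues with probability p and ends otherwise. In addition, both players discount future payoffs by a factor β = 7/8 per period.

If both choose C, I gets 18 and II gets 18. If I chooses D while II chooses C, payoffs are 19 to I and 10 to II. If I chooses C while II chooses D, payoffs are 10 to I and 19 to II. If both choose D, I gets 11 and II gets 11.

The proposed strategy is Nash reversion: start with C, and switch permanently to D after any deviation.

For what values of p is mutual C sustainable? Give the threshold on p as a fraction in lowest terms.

With continuation probability p and discount β, the effective per-period discount factor is βp.
Grim-trigger IC: βp ≥ (19−18)/(19−11) = 1/8.
So p ≥ (1/8)/(7/8) = 1/7.

1/7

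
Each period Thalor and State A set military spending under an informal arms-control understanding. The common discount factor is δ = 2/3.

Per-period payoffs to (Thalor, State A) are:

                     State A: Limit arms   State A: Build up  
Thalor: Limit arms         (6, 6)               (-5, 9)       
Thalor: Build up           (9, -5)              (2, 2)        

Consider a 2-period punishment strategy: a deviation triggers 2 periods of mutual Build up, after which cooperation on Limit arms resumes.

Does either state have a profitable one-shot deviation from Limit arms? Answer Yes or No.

No

Comparing payoff streams over the 3 periods until play realigns: cooperate → 6(1+δ+…+δ^2); deviate → 9 + 2(δ+…+δ^2).
Cooperation is sustained iff (6−2)(δ+…+δ^2) ≥ 9−6.
δ+…+δ^2 = 2/3·(1−(2/3)^2)/(1−2/3) = 1.1111, and (9−6)/(6−2) = 0.7500.
1.1111 ≥ 0.7500, so cooperation is sustainable.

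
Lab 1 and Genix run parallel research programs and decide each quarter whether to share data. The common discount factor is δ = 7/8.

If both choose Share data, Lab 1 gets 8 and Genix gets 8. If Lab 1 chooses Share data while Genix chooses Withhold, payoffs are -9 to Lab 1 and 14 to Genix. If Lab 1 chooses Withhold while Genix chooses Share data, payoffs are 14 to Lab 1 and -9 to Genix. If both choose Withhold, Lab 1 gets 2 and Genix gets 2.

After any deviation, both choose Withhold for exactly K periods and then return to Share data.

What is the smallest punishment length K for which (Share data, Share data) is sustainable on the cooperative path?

2

No profitable deviation requires (8−2)(δ+…+δ^K) ≥ 14−8, i.e. δ+…+δ^K ≥ 1 ≈ 1.0000.
With δ = 7/8, the partial sums are K=1: 0.8750, K=2: 1.6406.
K = 2 is the first length at which the sum reaches 1.0000.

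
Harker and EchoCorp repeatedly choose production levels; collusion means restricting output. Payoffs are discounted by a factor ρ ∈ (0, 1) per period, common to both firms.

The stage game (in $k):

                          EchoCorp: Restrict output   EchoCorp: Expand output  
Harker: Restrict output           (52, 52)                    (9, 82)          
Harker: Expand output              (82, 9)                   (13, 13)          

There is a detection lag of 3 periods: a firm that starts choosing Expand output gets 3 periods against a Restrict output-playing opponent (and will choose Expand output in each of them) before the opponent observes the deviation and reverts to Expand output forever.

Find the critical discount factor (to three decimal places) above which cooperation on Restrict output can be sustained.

0.758

The best deviation is to choose Expand output for all 3 undetected periods, earning 82 each, then 13 forever once detected.
Deviation value: 82(1−ρ^3)/(1−ρ) + 13ρ^3/(1−ρ); cooperation value: 52/(1−ρ).
IC: 52 ≥ 82(1−ρ^3) + 13ρ^3 = 82 − 69ρ^3.
So ρ^3 ≥ 30/69 = 10/23, giving ρ ≥ (10/23)^(1/3) ≈ 0.758.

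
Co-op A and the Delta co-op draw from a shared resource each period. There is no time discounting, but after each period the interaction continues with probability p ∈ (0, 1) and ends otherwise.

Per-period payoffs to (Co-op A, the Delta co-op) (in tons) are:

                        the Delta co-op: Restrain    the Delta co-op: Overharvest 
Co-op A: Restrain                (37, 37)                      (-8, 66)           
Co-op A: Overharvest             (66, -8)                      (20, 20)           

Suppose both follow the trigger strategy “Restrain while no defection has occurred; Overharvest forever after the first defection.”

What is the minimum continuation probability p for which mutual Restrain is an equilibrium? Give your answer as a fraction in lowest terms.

Expected cooperation value is 37 + p·37 + p²·37 + … = 37/(1−p); deviation gives 66 + p·20/(1−p).
37 ≥ 66(1−p) + 20p ⇒ 46p ≥ 29 ⇒ p ≥ 29/46.

29/46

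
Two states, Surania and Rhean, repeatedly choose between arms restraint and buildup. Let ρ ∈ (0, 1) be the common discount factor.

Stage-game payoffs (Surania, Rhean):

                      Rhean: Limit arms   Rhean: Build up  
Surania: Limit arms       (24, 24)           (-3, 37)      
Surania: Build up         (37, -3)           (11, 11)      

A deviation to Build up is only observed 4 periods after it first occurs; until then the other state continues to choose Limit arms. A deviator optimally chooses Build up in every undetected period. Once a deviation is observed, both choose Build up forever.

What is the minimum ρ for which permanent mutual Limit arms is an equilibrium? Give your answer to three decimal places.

Deviating for the 4 undetected periods gains 37−24 = 13 per period over cooperation, then loses 24−11 = 13 per period forever once punishment starts.
Gain: 13(1 + ρ + … + ρ^3); loss: 13·ρ^4/(1−ρ).
No profitable deviation ⇔ 13(1−ρ^4) ≤ 13·ρ^4, i.e. ρ^4 ≥ 13/(13+13) = 1/2.
Hence ρ ≥ (1/2)^(1/4) ≈ 0.841.

0.841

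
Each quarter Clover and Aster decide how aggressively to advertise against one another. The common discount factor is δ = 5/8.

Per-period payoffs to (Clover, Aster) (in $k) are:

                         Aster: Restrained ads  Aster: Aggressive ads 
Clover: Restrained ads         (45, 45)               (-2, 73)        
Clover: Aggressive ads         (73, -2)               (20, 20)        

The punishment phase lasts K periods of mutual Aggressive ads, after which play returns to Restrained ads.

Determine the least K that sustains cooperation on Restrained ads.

Need Σ_{k=1}^{K} δ^k ≥ (73−45)/(45−20) = 1.1200 at δ = 5/8.
At K = 2 the sum is 1.0156 < 1.1200; at K = 3 it is 1.2598 ≥ 1.1200.
So the minimum punishment length is K = 3.

3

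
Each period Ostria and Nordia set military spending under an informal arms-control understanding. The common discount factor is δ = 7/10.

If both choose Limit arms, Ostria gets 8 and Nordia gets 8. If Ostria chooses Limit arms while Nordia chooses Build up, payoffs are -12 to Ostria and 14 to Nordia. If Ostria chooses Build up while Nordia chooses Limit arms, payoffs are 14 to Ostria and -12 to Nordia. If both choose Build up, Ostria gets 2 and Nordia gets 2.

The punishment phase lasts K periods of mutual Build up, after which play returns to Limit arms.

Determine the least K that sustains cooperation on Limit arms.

2

No profitable deviation requires (8−2)(δ+…+δ^K) ≥ 14−8, i.e. δ+…+δ^K ≥ 1 ≈ 1.0000.
With δ = 7/10, the partial sums are K=1: 0.7000, K=2: 1.1900.
K = 2 is the first length at which the sum reaches 1.0000.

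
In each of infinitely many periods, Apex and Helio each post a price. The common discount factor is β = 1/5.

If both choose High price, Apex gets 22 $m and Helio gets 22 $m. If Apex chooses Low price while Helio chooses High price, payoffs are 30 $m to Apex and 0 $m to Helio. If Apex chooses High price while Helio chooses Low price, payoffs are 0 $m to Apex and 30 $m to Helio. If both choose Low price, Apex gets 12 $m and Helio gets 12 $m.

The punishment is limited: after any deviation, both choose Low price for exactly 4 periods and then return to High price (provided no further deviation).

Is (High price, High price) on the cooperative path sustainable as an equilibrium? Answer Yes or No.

A one-shot deviation gives 30 now, then 12 for 4 periods, then back to 22.
Gain from deviating: (30−22) today; loss: (22−12) in each of the next 4 periods.
No-deviation condition: (22−12)(β+…+β^4) ≥ 30−22, i.e. β+…+β^4 ≥ 4/5.
At β = 1/5: β+…+β^4 = 0.2496 < 0.8000.
So cooperation is not sustainable.

No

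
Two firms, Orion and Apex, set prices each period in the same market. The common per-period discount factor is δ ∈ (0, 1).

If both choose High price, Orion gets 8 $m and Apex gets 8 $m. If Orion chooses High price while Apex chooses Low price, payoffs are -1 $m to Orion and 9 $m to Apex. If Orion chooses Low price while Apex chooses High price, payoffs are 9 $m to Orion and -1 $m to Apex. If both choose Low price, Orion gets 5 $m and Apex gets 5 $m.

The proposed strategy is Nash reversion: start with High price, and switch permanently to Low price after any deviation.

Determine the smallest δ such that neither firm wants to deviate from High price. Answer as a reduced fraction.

1/4

8/(1−δ) ≥ 9 + 5δ/(1−δ)
8 ≥ 9 − 4δ
δ ≥ 1/4.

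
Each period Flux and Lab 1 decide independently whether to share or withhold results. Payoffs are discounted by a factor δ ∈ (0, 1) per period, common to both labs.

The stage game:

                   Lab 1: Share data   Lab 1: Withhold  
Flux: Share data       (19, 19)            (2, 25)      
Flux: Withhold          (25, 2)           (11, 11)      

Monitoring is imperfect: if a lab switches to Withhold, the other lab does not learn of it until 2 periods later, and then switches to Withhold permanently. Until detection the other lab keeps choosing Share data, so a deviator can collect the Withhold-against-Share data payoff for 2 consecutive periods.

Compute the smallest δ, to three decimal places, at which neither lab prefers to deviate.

Deviating for the 2 undetected periods gains 25−19 = 6 per period over cooperation, then loses 19−11 = 8 per period forever once punishment starts.
Gain: 6(1 + δ + … + δ^1); loss: 8·δ^2/(1−δ).
No profitable deviation ⇔ 6(1−δ^2) ≤ 8·δ^2, i.e. δ^2 ≥ 6/(6+8) = 3/7.
Hence δ ≥ (3/7)^(1/2) ≈ 0.655.

0.655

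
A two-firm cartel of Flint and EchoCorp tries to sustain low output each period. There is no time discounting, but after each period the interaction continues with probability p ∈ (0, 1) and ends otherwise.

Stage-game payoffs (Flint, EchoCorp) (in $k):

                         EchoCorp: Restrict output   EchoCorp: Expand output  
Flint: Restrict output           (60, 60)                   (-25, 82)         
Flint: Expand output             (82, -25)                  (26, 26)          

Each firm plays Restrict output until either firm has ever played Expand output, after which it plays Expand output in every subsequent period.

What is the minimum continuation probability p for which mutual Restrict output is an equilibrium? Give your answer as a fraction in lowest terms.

11/28

Expected cooperation value is 60 + p·60 + p²·60 + … = 60/(1−p); deviation gives 82 + p·26/(1−p).
60 ≥ 82(1−p) + 26p ⇒ 56p ≥ 22 ⇒ p ≥ 22/56 = 11/28.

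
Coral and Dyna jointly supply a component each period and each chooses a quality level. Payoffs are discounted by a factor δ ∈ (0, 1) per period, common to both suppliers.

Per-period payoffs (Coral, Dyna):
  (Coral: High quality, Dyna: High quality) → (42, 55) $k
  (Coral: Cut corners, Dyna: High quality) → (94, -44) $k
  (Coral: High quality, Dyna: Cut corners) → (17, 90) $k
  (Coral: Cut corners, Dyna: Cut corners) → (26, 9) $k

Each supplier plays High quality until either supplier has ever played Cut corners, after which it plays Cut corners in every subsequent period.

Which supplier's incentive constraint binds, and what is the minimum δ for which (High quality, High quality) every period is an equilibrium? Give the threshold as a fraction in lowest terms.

Coral: cooperation gives 42 each period; deviation gives 94 once then 26 forever.
  42/(1−δ) ≥ 94 + 26δ/(1−δ) ⇒ δ ≥ 52/68 = 13/17.
Dyna: cooperation gives 55 each period; deviation gives 90 once then 9 forever.
  δ ≥ 35/81.
Both must hold, so the binding constraint is Coral's: δ ≥ 13/17.

Coral; δ ≥ 13/17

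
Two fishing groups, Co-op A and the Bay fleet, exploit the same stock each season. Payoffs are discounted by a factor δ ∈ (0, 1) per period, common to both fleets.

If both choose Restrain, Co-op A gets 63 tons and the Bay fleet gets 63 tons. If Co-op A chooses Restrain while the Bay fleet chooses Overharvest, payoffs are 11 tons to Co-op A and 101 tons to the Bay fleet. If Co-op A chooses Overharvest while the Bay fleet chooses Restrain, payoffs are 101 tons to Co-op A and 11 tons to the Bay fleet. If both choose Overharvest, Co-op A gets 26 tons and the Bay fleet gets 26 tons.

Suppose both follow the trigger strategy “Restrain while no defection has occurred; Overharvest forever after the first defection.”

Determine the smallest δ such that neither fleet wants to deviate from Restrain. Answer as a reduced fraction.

One-period gain from deviating is 101 − 63 = 38. The loss is 63 − 26 = 37 in every subsequent period, with present value 37·δ/(1−δ).
Deviation is unprofitable when 37·δ/(1−δ) ≥ 38, i.e. δ/(1−δ) ≥ 38/37.
Equivalently δ ≥ 38/(38+37) = 38/75.

38/75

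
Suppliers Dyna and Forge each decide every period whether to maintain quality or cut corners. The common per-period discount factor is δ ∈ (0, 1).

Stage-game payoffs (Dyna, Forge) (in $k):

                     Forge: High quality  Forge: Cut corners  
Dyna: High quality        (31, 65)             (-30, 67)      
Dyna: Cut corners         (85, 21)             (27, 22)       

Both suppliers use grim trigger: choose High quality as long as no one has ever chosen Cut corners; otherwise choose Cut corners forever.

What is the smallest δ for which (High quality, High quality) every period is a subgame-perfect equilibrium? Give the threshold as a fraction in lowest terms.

For Dyna: deviation gain 85−31 = 54, per-period punishment loss 31−27 = 4. IC gives δ ≥ 54/58 = 27/29.
For Forge: gain 2, loss 43 per period, so δ ≥ 2/45.
The tighter constraint is Dyna's, so cooperation needs δ ≥ 27/29.

27/29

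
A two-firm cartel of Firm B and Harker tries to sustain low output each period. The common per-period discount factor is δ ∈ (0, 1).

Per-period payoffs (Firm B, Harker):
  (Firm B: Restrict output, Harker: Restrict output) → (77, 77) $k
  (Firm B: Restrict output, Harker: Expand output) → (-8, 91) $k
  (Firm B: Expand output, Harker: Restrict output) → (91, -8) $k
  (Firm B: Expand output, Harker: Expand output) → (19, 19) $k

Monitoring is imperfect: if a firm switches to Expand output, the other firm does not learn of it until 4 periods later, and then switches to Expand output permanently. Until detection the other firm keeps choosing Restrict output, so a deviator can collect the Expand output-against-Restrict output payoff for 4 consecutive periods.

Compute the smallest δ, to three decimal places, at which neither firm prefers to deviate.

Deviating for the 4 undetected periods gains 91−77 = 14 per period over cooperation, then loses 77−19 = 58 per period forever once punishment starts.
Gain: 14(1 + δ + … + δ^3); loss: 58·δ^4/(1−δ).
No profitable deviation ⇔ 14(1−δ^4) ≤ 58·δ^4, i.e. δ^4 ≥ 14/(14+58) = 7/36.
Hence δ ≥ (7/36)^(1/4) ≈ 0.664.

0.664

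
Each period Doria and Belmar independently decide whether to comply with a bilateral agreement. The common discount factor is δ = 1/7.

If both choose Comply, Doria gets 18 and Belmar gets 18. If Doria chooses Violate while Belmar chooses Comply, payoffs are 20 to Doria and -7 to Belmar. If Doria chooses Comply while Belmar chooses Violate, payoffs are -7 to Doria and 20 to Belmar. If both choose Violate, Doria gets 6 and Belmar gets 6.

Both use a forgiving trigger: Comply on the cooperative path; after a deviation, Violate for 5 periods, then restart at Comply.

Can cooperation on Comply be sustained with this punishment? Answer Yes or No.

A one-shot deviation gives 20 now, then 6 for 5 periods, then back to 18.
Gain from deviating: (20−18) today; loss: (18−6) in each of the next 5 periods.
No-deviation condition: (18−6)(δ+…+δ^5) ≥ 20−18, i.e. δ+…+δ^5 ≥ 1/6.
At δ = 1/7: δ+…+δ^5 = 0.1667 < 0.1667.
So cooperation is not sustainable.

No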